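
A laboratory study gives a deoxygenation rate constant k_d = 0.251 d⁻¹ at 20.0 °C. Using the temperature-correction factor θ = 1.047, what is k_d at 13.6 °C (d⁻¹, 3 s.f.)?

k_d ≈ 0.187 d⁻¹

k_d(T₂) = k_d(T₁) · θ^(T₂−T₁) = 0.251 × 1.047^(13.6−20.0)
= 0.251 × 1.047^-6.40 = 0.251 × 0.7453 = 0.1871 d⁻¹.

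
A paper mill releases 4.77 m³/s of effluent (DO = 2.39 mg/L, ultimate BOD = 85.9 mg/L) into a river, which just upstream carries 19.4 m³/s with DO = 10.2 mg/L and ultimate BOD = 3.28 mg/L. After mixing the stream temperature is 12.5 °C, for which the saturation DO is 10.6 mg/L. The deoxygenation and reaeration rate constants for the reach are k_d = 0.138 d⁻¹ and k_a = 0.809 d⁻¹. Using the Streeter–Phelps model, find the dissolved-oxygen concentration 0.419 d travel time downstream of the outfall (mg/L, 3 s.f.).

DO ≈ 8.29 mg/L

Mixed DO = (19.4×10.2 + 4.77×2.39)/(19.4+4.77) = 209.3/24.17 = 8.659 mg/L.
Mixed L₀ = (19.4×3.28 + 4.77×85.9)/(24.17) = 473.4/24.17 = 19.59 mg/L.
Initial deficit D₀ = C_s − DO₀ = 10.6 − 8.659 = 1.941 mg/L.
D(0.419) = [0.138×19.59/(0.809−0.138)](e^(−0.138×0.419) − e^(−0.809×0.419)) + 1.941 e^(−0.809×0.419)
= 4.028 × (0.9438 − 0.7125) + 1.941 × 0.7125 = 2.315 mg/L.
DO = 10.6 − 2.315 = 8.285 mg/L.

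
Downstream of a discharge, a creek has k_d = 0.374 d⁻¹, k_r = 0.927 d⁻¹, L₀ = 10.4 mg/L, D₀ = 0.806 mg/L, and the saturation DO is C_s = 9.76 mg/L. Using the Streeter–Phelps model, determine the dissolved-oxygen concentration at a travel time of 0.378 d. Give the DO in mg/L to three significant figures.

DO ≈ 8.04 mg/L

k_d L₀/(k_r−k_d) = 0.374×10.4/(0.927−0.374) = 3.890/0.5530 = 7.034 mg/L.
e^(−k_d t) = e^(−0.374×0.3780) = 0.8682; e^(−k_r t) = e^(−0.927×0.3780) = 0.7044.
D = 7.034 × (0.8682 − 0.7044) + 0.806 × 0.7044 = 1.152 + 0.5677 = 1.720 mg/L.
DO = C_s − D = 9.76 − 1.720 = 8.040 mg/L.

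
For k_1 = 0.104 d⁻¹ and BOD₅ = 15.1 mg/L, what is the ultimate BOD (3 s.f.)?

L₀ ≈ 37.2 mg/L

BOD₅ = L₀(1 − e^(−5k_1)) ⇒ L₀ = BOD₅ / (1 − e^(−5×0.104))
= 15.1 / (1 − 0.5945) = 15.1 / 0.4055 = 37.24 mg/L.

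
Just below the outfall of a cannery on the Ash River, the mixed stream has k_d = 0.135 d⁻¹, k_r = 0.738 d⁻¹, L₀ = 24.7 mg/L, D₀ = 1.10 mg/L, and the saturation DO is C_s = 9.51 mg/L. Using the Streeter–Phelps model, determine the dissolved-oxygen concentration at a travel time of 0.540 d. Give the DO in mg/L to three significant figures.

DO ≈ 7.34 mg/L

k_d L₀/(k_r−k_d) = 0.135×24.7/(0.738−0.135) = 3.335/0.6030 = 5.530 mg/L.
e^(−k_d t) = e^(−0.135×0.5400) = 0.9297; e^(−k_r t) = e^(−0.738×0.5400) = 0.6713.
D = 5.530 × (0.9297 − 0.6713) + 1.10 × 0.6713 = 1.429 + 0.7384 = 2.167 mg/L.
DO = C_s − D = 9.51 − 2.167 = 7.343 mg/L.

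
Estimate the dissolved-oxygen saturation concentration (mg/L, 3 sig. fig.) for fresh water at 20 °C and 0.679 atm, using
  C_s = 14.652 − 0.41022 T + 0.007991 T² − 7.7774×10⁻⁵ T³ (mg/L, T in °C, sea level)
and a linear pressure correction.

At sea level: C_s = 14.652 − 0.41022×20 + 0.007991×20² − 7.7774×10⁻⁵×20³ = 9.022 mg/L.
Pressure correction: C_s' = 9.022 × 0.679 = 6.126 mg/L.

C_s ≈ 6.13 mg/L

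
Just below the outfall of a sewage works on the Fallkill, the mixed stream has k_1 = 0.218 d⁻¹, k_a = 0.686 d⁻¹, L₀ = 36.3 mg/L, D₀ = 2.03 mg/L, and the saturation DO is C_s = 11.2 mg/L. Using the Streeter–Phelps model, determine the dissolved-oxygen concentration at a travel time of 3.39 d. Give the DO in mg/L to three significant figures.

DO ≈ 4.58 mg/L

k_1 L₀/(k_a−k_1) = 0.218×36.3/(0.686−0.218) = 7.913/0.4680 = 16.91 mg/L.
e^(−k_1 t) = e^(−0.218×3.390) = 0.4776; e^(−k_a t) = e^(−0.686×3.390) = 0.09773.
D = 16.91 × (0.4776 − 0.09773) + 2.03 × 0.09773 = 6.423 + 0.1984 = 6.621 mg/L.
DO = C_s − D = 11.2 − 6.621 = 4.579 mg/L.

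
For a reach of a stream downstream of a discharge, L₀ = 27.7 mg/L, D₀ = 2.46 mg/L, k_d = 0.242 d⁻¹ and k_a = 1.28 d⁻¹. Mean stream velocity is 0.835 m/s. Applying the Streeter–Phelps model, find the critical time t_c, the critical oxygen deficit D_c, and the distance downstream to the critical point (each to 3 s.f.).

t_c ≈ 1.14 d; D_c ≈ 3.97 mg/L; x_c ≈ 82.4 km

With k_a/k_d = 5.289 and 1 − D₀(k_a−k_d)/(k_d L₀) = 0.6191,
t_c = ln(5.289 × 0.6191) / (1.28 − 0.242) = ln(3.274) / 1.038 = 1.186/1.038 = 1.143 d.
D_c = (k_d/k_a) L₀ e^(−k_d t_c) = (0.242/1.28) × 27.7 × e^(−0.242×1.143) = 0.1891 × 27.7 × 0.7584 = 3.972 mg/L.
x_c = v t_c = 0.835 m/s × 1.143 d × 86400 s/d = 82440 m ≈ 82.4 km.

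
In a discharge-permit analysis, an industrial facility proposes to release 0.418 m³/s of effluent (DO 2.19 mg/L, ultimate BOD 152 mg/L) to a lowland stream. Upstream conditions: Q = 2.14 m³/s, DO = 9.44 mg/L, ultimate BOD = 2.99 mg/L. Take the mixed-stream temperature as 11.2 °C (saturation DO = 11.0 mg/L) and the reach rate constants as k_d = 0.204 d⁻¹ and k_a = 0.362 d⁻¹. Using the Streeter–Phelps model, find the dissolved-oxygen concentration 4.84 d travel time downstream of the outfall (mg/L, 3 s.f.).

Mixed DO = (2.14×9.44 + 0.418×2.19)/(2.14+0.418) = 21.12/2.558 = 8.255 mg/L.
Mixed L₀ = (2.14×2.99 + 0.418×152)/(2.558) = 69.93/2.558 = 27.34 mg/L.
Initial deficit D₀ = C_s − DO₀ = 11.0 − 8.255 = 2.745 mg/L.
D(4.84) = [0.204×27.34/(0.362−0.204)](e^(−0.204×4.84) − e^(−0.362×4.84)) + 2.745 e^(−0.362×4.84)
= 35.30 × (0.3726 − 0.1734) + 2.745 × 0.1734 = 7.506 mg/L.
DO = 11.0 − 7.506 = 3.494 mg/L.

DO ≈ 3.49 mg/L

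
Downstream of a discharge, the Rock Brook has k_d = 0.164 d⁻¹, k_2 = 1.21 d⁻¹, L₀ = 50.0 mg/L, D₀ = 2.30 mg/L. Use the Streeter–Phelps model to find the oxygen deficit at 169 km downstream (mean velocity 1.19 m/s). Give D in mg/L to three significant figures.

D ≈ 5.23 mg/L

Travel time t = x/v = 169 km / (1.19 m/s) = 169000 m / 1.19 m/s = 142000 s = 1.644 d.
k_d L₀/(k_2−k_d) = 0.164×50.0/(1.21−0.164) = 8.200/1.046 = 7.839 mg/L.
e^(−k_d t) = e^(−0.164×1.644) = 0.7637; e^(−k_2 t) = e^(−1.21×1.644) = 0.1368.
D = 7.839 × (0.7637 − 0.1368) + 2.30 × 0.1368 = 4.914 + 0.3147 = 5.229 mg/L.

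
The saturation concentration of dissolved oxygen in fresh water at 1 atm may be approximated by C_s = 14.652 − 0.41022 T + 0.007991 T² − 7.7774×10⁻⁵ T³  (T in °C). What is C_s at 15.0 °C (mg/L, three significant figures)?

C_s ≈ 10.0 mg/L

C_s = 14.652 − 0.41022×15.0 + 0.007991×15.0² − 7.7774×10⁻⁵×15.0³ = 10.03 mg/L.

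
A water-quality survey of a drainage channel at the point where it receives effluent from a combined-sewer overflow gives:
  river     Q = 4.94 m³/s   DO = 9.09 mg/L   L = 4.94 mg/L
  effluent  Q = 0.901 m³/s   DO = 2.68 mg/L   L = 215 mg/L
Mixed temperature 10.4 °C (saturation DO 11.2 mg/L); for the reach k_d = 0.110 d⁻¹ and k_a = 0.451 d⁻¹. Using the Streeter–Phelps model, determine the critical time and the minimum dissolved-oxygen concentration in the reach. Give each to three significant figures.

t_c ≈ 3.27 d; minimum DO ≈ 4.84 mg/L

Mixed DO = (4.94×9.09 + 0.901×2.68)/(4.94+0.901) = 47.32/5.841 = 8.101 mg/L.
Mixed L₀ = (4.94×4.94 + 0.901×215)/(5.841) = 218.1/5.841 = 37.34 mg/L.
Initial deficit D₀ = C_s − DO₀ = 11.2 − 8.101 = 3.099 mg/L.
t_c = (1/0.3410) ln[(0.451/0.110)(1 − 3.099×0.3410/(0.110×37.34))] = 2.933 × ln(3.045) = 3.266 d.
D_c = (0.110/0.451) × 37.34 × e^(−0.110×3.266) = 0.2439 × 37.34 × 0.6982 = 6.359 mg/L.
Minimum DO = 11.2 − 6.359 = 4.841 mg/L.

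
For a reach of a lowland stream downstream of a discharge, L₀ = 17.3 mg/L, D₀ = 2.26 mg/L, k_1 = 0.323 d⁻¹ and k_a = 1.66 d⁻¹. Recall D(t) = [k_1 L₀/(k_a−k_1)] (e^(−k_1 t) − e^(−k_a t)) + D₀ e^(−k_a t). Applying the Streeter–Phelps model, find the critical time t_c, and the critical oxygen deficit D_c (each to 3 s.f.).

t_c ≈ 0.642 d; D_c ≈ 2.74 mg/L

At the critical point dD/dt = 0, so k_1 L₀ e^(−k_1 t) = k_a D. Substituting D(t) from the Streeter–Phelps equation and solving for t gives
t_c = ln[(k_a/k_1)(1 − D₀(k_a−k_1)/(k_1 L₀))] / (k_a−k_1).
Here k_a−k_1 = 1.337 d⁻¹ and 1 − D₀(k_a−k_1)/(k_1 L₀) = 1 − 2.26×1.337/(0.323×17.3) = 0.4593, so
t_c = ln(5.139 × 0.4593) / 1.337 = 0.8588 / 1.337 = 0.6423 d.
D_c = (k_1/k_a) L₀ e^(−k_1 t_c) = (0.323/1.66) × 17.3 × e^(−0.323×0.6423) = 0.1946 × 17.3 × 0.8126 = 2.736 mg/L.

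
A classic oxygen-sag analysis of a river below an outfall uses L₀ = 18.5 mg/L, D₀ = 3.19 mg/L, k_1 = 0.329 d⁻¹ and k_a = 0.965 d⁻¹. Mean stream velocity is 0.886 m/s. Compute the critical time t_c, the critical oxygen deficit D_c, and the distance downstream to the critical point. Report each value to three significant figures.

t_c = [1/(k_a−k_1)] ln[(k_a/k_1)(1 − D₀(k_a−k_1)/(k_1 L₀))]
= [1/(0.965−0.329)] ln[(0.965/0.329)(1 − 3.19×0.6360/(0.329×18.5))]
= (1/0.6360) ln[2.933 × 0.6667] = 1.572 × ln(1.955) = 1.572 × 0.6706 = 1.054 d.
D_c = (k_1/k_a) L₀ e^(−k_1 t_c) = (0.329/0.965) × 18.5 × e^(−0.329×1.054) = 0.3409 × 18.5 × 0.7069 = 4.458 mg/L.
x_c = v t_c = 0.886 m/s × 1.054 d × 86400 s/d = 80720 m ≈ 80.7 km.

t_c ≈ 1.05 d; D_c ≈ 4.46 mg/L; x_c ≈ 80.7 km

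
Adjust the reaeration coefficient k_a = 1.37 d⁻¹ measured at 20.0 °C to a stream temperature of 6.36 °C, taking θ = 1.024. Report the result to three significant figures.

k_a(T₂) = k_a(T₁) · θ^(T₂−T₁) = 1.37 × 1.024^(6.36−20.0)
= 1.37 × 1.024^-13.6 = 1.37 × 0.7236 = 0.9914 d⁻¹.

k_a ≈ 0.991 d⁻¹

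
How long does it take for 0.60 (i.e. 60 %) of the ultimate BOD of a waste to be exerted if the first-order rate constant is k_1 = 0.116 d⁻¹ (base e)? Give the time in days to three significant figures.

t ≈ 7.90 d

y/L₀ = 1 − e^(−k_1 t) = 0.60 ⇒ e^(−k_1 t) = 0.400
t = −ln(0.400) / 0.116 = 0.9163 / 0.116 = 7.899 d.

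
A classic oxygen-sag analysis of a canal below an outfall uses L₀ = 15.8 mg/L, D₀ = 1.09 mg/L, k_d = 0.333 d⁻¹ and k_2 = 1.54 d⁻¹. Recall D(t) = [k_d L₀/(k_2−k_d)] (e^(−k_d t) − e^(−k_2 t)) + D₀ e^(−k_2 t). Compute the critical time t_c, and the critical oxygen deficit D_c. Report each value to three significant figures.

t_c ≈ 1.03 d; D_c ≈ 2.42 mg/L

t_c = [1/(k_2−k_d)] ln[(k_2/k_d)(1 − D₀(k_2−k_d)/(k_d L₀))]
= [1/(1.54−0.333)] ln[(1.54/0.333)(1 − 1.09×1.207/(0.333×15.8))]
= (1/1.207) ln[4.625 × 0.7499] = 0.8285 × ln(3.468) = 0.8285 × 1.244 = 1.030 d.
L(t_c) = L₀ e^(−k_d t_c) = 15.8 × 0.7096 = 11.21 mg/L, and at the critical point k_2 D_c = k_d L, so D_c = (0.333/1.54) × 11.21 = 2.424 mg/L.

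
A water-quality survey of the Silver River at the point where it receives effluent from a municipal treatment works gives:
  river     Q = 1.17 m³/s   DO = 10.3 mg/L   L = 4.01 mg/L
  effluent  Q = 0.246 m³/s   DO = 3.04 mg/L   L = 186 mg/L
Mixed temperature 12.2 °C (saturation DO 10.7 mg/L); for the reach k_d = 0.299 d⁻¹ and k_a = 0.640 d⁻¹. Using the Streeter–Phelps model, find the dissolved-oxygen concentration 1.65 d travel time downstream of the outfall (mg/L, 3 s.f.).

Mixed DO = (1.17×10.3 + 0.246×3.04)/(1.17+0.246) = 12.80/1.416 = 9.039 mg/L.
Mixed L₀ = (1.17×4.01 + 0.246×186)/(1.416) = 50.45/1.416 = 35.63 mg/L.
Initial deficit D₀ = C_s − DO₀ = 10.7 − 9.039 = 1.661 mg/L.
D(1.65) = [0.299×35.63/(0.640−0.299)](e^(−0.299×1.65) − e^(−0.640×1.65)) + 1.661 e^(−0.640×1.65)
= 31.24 × (0.6106 − 0.3478) + 1.661 × 0.3478 = 8.785 mg/L.
DO = 10.7 − 8.785 = 1.915 mg/L.

DO ≈ 1.91 mg/L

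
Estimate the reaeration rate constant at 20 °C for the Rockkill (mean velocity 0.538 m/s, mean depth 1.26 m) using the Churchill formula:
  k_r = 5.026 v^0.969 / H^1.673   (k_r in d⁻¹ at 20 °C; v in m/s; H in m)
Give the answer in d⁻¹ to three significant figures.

k_r = 5.026 × 0.538^0.969 / 1.26^1.673 = 5.026 × 0.5484 / 1.472 = 1.873 d⁻¹.

k_r ≈ 1.87 d⁻¹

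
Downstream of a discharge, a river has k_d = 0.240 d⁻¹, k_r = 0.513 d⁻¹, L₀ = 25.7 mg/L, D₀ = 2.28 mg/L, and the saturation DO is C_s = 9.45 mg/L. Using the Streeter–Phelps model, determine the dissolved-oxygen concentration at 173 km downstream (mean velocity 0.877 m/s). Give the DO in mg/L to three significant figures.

Travel time t = x/v = 173 km / (0.877 m/s) = 173000 m / 0.877 m/s = 197300 s = 2.283 d.
k_d L₀/(k_r−k_d) = 0.240×25.7/(0.513−0.240) = 6.168/0.2730 = 22.59 mg/L.
e^(−k_d t) = e^(−0.240×2.283) = 0.5781; e^(−k_r t) = e^(−0.513×2.283) = 0.3100.
D = 22.59 × (0.5781 − 0.3100) + 2.28 × 0.3100 = 6.058 + 0.7068 = 6.765 mg/L.
DO = C_s − D = 9.45 − 6.765 = 2.685 mg/L.

DO ≈ 2.68 mg/L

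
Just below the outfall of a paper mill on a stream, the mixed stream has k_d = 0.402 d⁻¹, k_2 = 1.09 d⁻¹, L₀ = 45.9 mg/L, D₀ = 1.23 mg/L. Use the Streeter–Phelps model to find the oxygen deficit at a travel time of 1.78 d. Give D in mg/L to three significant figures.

k_d L₀/(k_2−k_d) = 0.402×45.9/(1.09−0.402) = 18.45/0.6880 = 26.82 mg/L.
e^(−k_d t) = e^(−0.402×1.780) = 0.4889; e^(−k_2 t) = e^(−1.09×1.780) = 0.1437.
D = 26.82 × (0.4889 − 0.1437) + 1.23 × 0.1437 = 9.259 + 0.1767 = 9.436 mg/L.

D ≈ 9.44 mg/L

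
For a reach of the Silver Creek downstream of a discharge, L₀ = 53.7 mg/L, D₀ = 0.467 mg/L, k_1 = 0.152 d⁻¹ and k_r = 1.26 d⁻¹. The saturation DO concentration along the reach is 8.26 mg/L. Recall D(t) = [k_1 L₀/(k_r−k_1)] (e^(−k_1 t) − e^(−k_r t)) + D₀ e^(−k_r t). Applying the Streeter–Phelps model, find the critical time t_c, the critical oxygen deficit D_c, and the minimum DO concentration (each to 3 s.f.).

t_c ≈ 1.85 d; D_c ≈ 4.89 mg/L; min DO ≈ 3.37 mg/L

t_c = [1/(k_r−k_1)] ln[(k_r/k_1)(1 − D₀(k_r−k_1)/(k_1 L₀))]
= [1/(1.26−0.152)] ln[(1.26/0.152)(1 − 0.467×1.108/(0.152×53.7))]
= (1/1.108) ln[8.289 × 0.9366] = 0.9025 × ln(7.764) = 0.9025 × 2.049 = 1.850 d.
D_c = (k_1/k_r) L₀ e^(−k_1 t_c) = (0.152/1.26) × 53.7 × e^(−0.152×1.850) = 0.1206 × 53.7 × 0.7549 = 4.890 mg/L.
Minimum DO = C_s − D_c = 8.26 − 4.890 = 3.370 mg/L.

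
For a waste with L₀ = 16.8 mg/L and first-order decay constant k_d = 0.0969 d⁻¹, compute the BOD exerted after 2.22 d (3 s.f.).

y ≈ 3.25 mg/L

y_t = L₀(1 − e^(−k_d t)) = 16.8 × (1 − e^(−0.0969×2.22))
= 16.8 × (1 − 0.8064) = 16.8 × 0.1936 = 3.252 mg/L.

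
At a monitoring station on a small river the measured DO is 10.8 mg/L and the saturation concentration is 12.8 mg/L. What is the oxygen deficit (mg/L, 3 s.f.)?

D ≈ 2.00 mg/L

D = C_s − C = 12.8 − 10.8 = 2.00 mg/L.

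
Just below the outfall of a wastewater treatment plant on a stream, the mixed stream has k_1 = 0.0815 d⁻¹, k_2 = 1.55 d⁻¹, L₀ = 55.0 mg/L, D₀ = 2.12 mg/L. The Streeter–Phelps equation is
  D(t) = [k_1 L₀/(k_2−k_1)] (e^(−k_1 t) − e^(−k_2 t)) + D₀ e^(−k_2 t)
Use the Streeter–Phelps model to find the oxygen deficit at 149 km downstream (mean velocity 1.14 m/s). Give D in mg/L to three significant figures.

D ≈ 2.61 mg/L

Travel time t = x/v = 149 km / (1.14 m/s) = 149000 m / 1.14 m/s = 130700 s = 1.513 d.
k_1 L₀/(k_2−k_1) = 0.0815×55.0/(1.55−0.0815) = 4.482/1.469 = 3.052 mg/L.
e^(−k_1 t) = e^(−0.0815×1.513) = 0.8840; e^(−k_2 t) = e^(−1.55×1.513) = 0.09587.
D = 3.052 × (0.8840 − 0.09587) + 2.12 × 0.09587 = 2.406 + 0.2032 = 2.609 mg/L.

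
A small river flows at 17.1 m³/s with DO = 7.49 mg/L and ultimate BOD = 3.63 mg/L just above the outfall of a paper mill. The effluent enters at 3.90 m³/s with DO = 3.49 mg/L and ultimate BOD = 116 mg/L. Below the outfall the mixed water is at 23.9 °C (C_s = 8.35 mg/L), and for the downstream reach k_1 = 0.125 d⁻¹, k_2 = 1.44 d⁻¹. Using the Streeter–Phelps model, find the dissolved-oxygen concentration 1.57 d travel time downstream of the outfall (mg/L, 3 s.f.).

Mixed DO = (17.1×7.49 + 3.90×3.49)/(17.1+3.90) = 141.7/21.00 = 6.747 mg/L.
Mixed L₀ = (17.1×3.63 + 3.90×116)/(21.00) = 514.5/21.00 = 24.50 mg/L.
Initial deficit D₀ = C_s − DO₀ = 8.35 − 6.747 = 1.603 mg/L.
D(1.57) = [0.125×24.50/(1.44−0.125)](e^(−0.125×1.57) − e^(−1.44×1.57)) + 1.603 e^(−1.44×1.57)
= 2.329 × (0.8218 − 0.1043) + 1.603 × 0.1043 = 1.838 mg/L.
DO = 8.35 − 1.838 = 6.512 mg/L.

DO ≈ 6.51 mg/L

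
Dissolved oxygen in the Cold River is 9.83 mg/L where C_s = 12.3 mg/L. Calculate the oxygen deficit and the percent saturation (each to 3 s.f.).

D ≈ 2.47 mg/L; 79.9 % saturation

D = C_s − C = 12.3 − 9.83 = 2.47 mg/L.
% saturation = 9.83/12.3 × 100 = 79.9 %.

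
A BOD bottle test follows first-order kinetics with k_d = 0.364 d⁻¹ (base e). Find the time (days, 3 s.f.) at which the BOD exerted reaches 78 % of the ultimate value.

y/L₀ = 1 − e^(−k_d t) = 0.78 ⇒ e^(−k_d t) = 0.220
t = −ln(0.220) / 0.364 = 1.514 / 0.364 = 4.160 d.

t ≈ 4.16 d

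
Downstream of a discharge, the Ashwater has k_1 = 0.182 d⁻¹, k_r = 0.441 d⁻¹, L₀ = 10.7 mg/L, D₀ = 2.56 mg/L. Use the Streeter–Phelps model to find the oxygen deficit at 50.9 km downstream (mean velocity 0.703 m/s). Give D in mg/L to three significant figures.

D ≈ 3.03 mg/L

Travel time t = x/v = 50.9 km / (0.703 m/s) = 50900 m / 0.703 m/s = 72400 s = 0.8380 d.
k_1 L₀/(k_r−k_1) = 0.182×10.7/(0.441−0.182) = 1.947/0.2590 = 7.519 mg/L.
e^(−k_1 t) = e^(−0.182×0.8380) = 0.8585; e^(−k_r t) = e^(−0.441×0.8380) = 0.6910.
D = 7.519 × (0.8585 − 0.6910) + 2.56 × 0.6910 = 1.259 + 1.769 = 3.029 mg/L.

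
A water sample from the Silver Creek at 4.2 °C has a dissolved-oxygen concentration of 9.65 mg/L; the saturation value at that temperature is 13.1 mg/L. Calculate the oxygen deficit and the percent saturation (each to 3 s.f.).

D ≈ 3.45 mg/L; 73.7 % saturation

D = C_s − C = 13.1 − 9.65 = 3.45 mg/L.
% saturation = 9.65/13.1 × 100 = 73.7 %.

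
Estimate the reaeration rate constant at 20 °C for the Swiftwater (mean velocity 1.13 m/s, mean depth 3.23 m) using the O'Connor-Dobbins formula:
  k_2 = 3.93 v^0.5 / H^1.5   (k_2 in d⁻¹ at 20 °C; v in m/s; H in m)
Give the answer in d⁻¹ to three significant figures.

k_2 ≈ 0.720 d⁻¹

k_2 = 3.93 × 1.13^0.5 / 3.23^1.5 = 3.93 × 1.063 / 5.805 = 0.7197 d⁻¹.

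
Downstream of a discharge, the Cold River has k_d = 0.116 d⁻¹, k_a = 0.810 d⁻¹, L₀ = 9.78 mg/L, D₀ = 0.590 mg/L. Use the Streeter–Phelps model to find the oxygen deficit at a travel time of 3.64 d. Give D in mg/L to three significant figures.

k_d L₀/(k_a−k_d) = 0.116×9.78/(0.810−0.116) = 1.134/0.6940 = 1.635 mg/L.
e^(−k_d t) = e^(−0.116×3.640) = 0.6556; e^(−k_a t) = e^(−0.810×3.640) = 0.05242.
D = 1.635 × (0.6556 − 0.05242) + 0.590 × 0.05242 = 0.9860 + 0.03093 = 1.017 mg/L.

D ≈ 1.02 mg/L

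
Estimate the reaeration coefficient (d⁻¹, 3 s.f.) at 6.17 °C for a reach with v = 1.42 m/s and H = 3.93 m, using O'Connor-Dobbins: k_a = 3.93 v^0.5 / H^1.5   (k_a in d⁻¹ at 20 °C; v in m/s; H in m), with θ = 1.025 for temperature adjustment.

k_a(20) = 3.93 × 1.42^0.5 / 3.93^1.5 = 3.93 × 1.192 / 7.791 = 0.6011 d⁻¹.
k_a(6.17) = 0.6011 × 1.025^(6.17−20) = 0.6011 × 0.7107 = 0.4272 d⁻¹.

k_a ≈ 0.427 d⁻¹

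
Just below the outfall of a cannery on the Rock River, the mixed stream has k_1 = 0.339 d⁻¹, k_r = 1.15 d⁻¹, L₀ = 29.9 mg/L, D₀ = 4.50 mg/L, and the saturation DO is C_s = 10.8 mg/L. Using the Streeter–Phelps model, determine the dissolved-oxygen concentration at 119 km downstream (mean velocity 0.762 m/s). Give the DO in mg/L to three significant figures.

DO ≈ 5.03 mg/L

Travel time t = x/v = 119 km / (0.762 m/s) = 119000 m / 0.762 m/s = 156200 s = 1.807 d.
k_1 L₀/(k_r−k_1) = 0.339×29.9/(1.15−0.339) = 10.14/0.8110 = 12.50 mg/L.
e^(−k_1 t) = e^(−0.339×1.807) = 0.5419; e^(−k_r t) = e^(−1.15×1.807) = 0.1251.
D = 12.50 × (0.5419 − 0.1251) + 4.50 × 0.1251 = 5.209 + 0.5630 = 5.772 mg/L.
DO = C_s − D = 10.8 − 5.772 = 5.028 mg/L.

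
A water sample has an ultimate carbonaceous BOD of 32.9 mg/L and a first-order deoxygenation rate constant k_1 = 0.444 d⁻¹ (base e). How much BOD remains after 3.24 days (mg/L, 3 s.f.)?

L ≈ 7.81 mg/L

L_t = L₀ e^(−k_1 t) = 32.9 × e^(−0.444×3.24) = 32.9 × 0.2373 = 7.806 mg/L.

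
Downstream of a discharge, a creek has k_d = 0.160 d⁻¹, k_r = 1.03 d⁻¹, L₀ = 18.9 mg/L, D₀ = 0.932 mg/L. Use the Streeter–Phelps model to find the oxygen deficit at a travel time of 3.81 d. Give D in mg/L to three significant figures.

k_d L₀/(k_r−k_d) = 0.160×18.9/(1.03−0.160) = 3.024/0.8700 = 3.476 mg/L.
e^(−k_d t) = e^(−0.160×3.810) = 0.5436; e^(−k_r t) = e^(−1.03×3.810) = 0.01976.
D = 3.476 × (0.5436 − 0.01976) + 0.932 × 0.01976 = 1.821 + 0.01841 = 1.839 mg/L.

D ≈ 1.84 mg/L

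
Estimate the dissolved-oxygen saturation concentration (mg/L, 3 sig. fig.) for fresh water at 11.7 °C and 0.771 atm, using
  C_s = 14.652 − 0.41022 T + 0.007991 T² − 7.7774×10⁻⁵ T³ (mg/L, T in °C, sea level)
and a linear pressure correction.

C_s ≈ 8.34 mg/L

At sea level: C_s = 14.652 − 0.41022×11.7 + 0.007991×11.7² − 7.7774×10⁻⁵×11.7³ = 10.82 mg/L.
Pressure correction: C_s' = 10.82 × 0.771 = 8.344 mg/L.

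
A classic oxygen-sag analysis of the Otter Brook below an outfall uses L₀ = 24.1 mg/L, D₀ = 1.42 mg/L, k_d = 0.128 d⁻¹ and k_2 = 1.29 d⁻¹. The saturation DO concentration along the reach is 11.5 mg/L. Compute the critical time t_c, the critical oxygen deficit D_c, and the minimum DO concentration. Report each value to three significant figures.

t_c ≈ 1.33 d; D_c ≈ 2.02 mg/L; min DO ≈ 9.48 mg/L

t_c = [1/(k_2−k_d)] ln[(k_2/k_d)(1 − D₀(k_2−k_d)/(k_d L₀))]
= [1/(1.29−0.128)] ln[(1.29/0.128)(1 − 1.42×1.162/(0.128×24.1))]
= (1/1.162) ln[10.08 × 0.4651] = 0.8606 × ln(4.687) = 0.8606 × 1.545 = 1.329 d.
L(t_c) = L₀ e^(−k_d t_c) = 24.1 × 0.8435 = 20.33 mg/L, and at the critical point k_2 D_c = k_d L, so D_c = (0.128/1.29) × 20.33 = 2.017 mg/L.
Minimum DO = C_s − D_c = 11.5 − 2.017 = 9.483 mg/L.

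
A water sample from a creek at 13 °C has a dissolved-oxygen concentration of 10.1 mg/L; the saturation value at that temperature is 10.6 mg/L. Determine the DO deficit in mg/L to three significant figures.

D ≈ 0.500 mg/L

D = C_s − C = 10.6 − 10.1 = 0.500 mg/L.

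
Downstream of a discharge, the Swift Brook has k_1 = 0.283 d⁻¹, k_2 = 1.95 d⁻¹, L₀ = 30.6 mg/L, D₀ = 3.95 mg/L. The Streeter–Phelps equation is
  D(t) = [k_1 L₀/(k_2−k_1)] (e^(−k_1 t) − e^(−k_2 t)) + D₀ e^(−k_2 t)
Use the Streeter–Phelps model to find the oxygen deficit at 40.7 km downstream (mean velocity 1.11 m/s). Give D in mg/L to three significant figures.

Travel time t = x/v = 40.7 km / (1.11 m/s) = 40700 m / 1.11 m/s = 36670 s = 0.4244 d.
k_1 L₀/(k_2−k_1) = 0.283×30.6/(1.95−0.283) = 8.660/1.667 = 5.195 mg/L.
e^(−k_1 t) = e^(−0.283×0.4244) = 0.8868; e^(−k_2 t) = e^(−1.95×0.4244) = 0.4371.
D = 5.195 × (0.8868 − 0.4371) + 3.95 × 0.4371 = 2.336 + 1.727 = 4.063 mg/L.

D ≈ 4.06 mg/L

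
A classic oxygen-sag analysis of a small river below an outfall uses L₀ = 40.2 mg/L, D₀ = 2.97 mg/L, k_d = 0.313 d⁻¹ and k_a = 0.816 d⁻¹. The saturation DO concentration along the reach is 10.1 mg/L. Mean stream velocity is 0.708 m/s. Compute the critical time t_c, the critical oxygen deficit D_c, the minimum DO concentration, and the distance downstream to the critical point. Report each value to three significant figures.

t_c ≈ 1.65 d; D_c ≈ 9.19 mg/L; min DO ≈ 0.911 mg/L; x_c ≈ 101 km

At the critical point dD/dt = 0, so k_d L₀ e^(−k_d t) = k_a D. Substituting D(t) from the Streeter–Phelps equation and solving for t gives
t_c = ln[(k_a/k_d)(1 − D₀(k_a−k_d)/(k_d L₀))] / (k_a−k_d).
Here k_a−k_d = 0.5030 d⁻¹ and 1 − D₀(k_a−k_d)/(k_d L₀) = 1 − 2.97×0.5030/(0.313×40.2) = 0.8813, so
t_c = ln(2.607 × 0.8813) / 0.5030 = 0.8318 / 0.5030 = 1.654 d.
L(t_c) = L₀ e^(−k_d t_c) = 40.2 × 0.5959 = 23.96 mg/L, and at the critical point k_a D_c = k_d L, so D_c = (0.313/0.816) × 23.96 = 9.189 mg/L.
Minimum DO = C_s − D_c = 10.1 − 9.189 = 0.9107 mg/L.
x_c = v t_c = 0.708 m/s × 1.654 d × 86400 s/d = 101200 m ≈ 101 km.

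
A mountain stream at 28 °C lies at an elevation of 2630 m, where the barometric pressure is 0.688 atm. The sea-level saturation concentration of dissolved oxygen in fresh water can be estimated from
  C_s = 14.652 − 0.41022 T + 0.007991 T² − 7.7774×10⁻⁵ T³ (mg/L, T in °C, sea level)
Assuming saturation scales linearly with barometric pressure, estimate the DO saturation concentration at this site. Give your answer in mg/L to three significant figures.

At sea level: C_s = 14.652 − 0.41022×28 + 0.007991×28² − 7.7774×10⁻⁵×28³ = 7.723 mg/L.
Pressure correction: C_s' = 7.723 × 0.688 = 5.314 mg/L.

C_s ≈ 5.31 mg/L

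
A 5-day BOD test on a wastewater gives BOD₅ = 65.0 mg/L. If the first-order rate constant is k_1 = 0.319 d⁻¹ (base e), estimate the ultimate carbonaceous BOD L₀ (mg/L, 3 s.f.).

L₀ ≈ 81.5 mg/L

BOD₅ = L₀(1 − e^(−5k_1)) ⇒ L₀ = BOD₅ / (1 − e^(−5×0.319))
= 65.0 / (1 − 0.2029) = 65.0 / 0.7971 = 81.55 mg/L.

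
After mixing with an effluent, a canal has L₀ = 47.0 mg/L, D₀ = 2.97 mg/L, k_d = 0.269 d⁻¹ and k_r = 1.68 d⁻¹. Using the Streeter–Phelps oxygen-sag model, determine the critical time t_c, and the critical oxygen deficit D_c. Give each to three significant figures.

t_c ≈ 1.01 d; D_c ≈ 5.73 mg/L

With k_r/k_d = 6.245 and 1 − D₀(k_r−k_d)/(k_d L₀) = 0.6685,
t_c = ln(6.245 × 0.6685) / (1.68 − 0.269) = ln(4.175) / 1.411 = 1.429/1.411 = 1.013 d.
D_c = (k_d/k_r) L₀ e^(−k_d t_c) = (0.269/1.68) × 47.0 × e^(−0.269×1.013) = 0.1601 × 47.0 × 0.7615 = 5.731 mg/L.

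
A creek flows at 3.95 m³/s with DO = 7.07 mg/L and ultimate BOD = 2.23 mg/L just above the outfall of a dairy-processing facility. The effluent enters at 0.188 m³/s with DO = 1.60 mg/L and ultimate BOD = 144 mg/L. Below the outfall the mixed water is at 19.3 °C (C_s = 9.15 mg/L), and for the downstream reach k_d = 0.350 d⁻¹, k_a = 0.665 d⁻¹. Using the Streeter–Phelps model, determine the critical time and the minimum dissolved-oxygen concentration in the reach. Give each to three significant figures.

Mixed DO = (3.95×7.07 + 0.188×1.60)/(3.95+0.188) = 28.23/4.138 = 6.821 mg/L.
Mixed L₀ = (3.95×2.23 + 0.188×144)/(4.138) = 35.88/4.138 = 8.671 mg/L.
Initial deficit D₀ = C_s − DO₀ = 9.15 − 6.821 = 2.329 mg/L.
t_c = (1/0.3150) ln[(0.665/0.350)(1 − 2.329×0.3150/(0.350×8.671))] = 3.175 × ln(1.441) = 1.159 d.
D_c = (0.350/0.665) × 8.671 × e^(−0.350×1.159) = 0.5263 × 8.671 × 0.6665 = 3.042 mg/L.
Minimum DO = 9.15 − 3.042 = 6.108 mg/L.

t_c ≈ 1.16 d; minimum DO ≈ 6.11 mg/L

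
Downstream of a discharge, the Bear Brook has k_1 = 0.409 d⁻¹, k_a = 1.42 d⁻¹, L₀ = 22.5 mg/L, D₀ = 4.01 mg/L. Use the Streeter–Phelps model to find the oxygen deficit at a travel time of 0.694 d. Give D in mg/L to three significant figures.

D ≈ 4.95 mg/L

k_1 L₀/(k_a−k_1) = 0.409×22.5/(1.42−0.409) = 9.202/1.011 = 9.102 mg/L.
e^(−k_1 t) = e^(−0.409×0.6940) = 0.7529; e^(−k_a t) = e^(−1.42×0.6940) = 0.3733.
D = 9.102 × (0.7529 − 0.3733) + 4.01 × 0.3733 = 3.455 + 1.497 = 4.952 mg/L.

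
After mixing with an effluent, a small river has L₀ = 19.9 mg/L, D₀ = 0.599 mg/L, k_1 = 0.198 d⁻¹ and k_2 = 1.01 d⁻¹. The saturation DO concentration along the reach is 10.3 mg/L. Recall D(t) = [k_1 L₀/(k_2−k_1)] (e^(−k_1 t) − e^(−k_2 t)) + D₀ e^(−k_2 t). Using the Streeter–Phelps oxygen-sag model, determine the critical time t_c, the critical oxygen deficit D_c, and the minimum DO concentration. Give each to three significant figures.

t_c ≈ 1.84 d; D_c ≈ 2.71 mg/L; min DO ≈ 7.59 mg/L

With k_2/k_1 = 5.101 and 1 − D₀(k_2−k_1)/(k_1 L₀) = 0.8766,
t_c = ln(5.101 × 0.8766) / (1.01 − 0.198) = ln(4.471) / 0.8120 = 1.498/0.8120 = 1.844 d.
D_c = (k_1/k_2) L₀ e^(−k_1 t_c) = (0.198/1.01) × 19.9 × e^(−0.198×1.844) = 0.1960 × 19.9 × 0.6941 = 2.708 mg/L.
Minimum DO = C_s − D_c = 10.3 − 2.708 = 7.592 mg/L.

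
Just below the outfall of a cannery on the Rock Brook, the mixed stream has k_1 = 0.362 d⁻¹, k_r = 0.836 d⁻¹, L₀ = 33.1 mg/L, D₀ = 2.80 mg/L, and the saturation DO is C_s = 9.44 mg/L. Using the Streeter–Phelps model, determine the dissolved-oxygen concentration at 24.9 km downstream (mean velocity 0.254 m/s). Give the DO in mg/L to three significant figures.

Travel time t = x/v = 24.9 km / (0.254 m/s) = 24900 m / 0.254 m/s = 98030 s = 1.135 d.
k_1 L₀/(k_r−k_1) = 0.362×33.1/(0.836−0.362) = 11.98/0.4740 = 25.28 mg/L.
e^(−k_1 t) = e^(−0.362×1.135) = 0.6632; e^(−k_r t) = e^(−0.836×1.135) = 0.3873.
D = 25.28 × (0.6632 − 0.3873) + 2.80 × 0.3873 = 6.973 + 1.084 = 8.058 mg/L.
DO = C_s − D = 9.44 − 8.058 = 1.382 mg/L.

DO ≈ 1.38 mg/L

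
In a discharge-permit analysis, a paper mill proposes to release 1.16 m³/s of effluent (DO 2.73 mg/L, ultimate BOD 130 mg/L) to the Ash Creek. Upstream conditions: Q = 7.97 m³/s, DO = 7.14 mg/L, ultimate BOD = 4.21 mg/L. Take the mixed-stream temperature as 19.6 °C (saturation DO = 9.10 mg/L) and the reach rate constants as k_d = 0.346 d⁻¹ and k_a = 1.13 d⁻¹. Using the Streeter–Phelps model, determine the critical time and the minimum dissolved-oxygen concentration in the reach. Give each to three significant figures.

t_c ≈ 1.09 d; minimum DO ≈ 4.85 mg/L

Mixed DO = (7.97×7.14 + 1.16×2.73)/(7.97+1.16) = 60.07/9.130 = 6.580 mg/L.
Mixed L₀ = (7.97×4.21 + 1.16×130)/(9.130) = 184.4/9.130 = 20.19 mg/L.
Initial deficit D₀ = C_s − DO₀ = 9.10 − 6.580 = 2.520 mg/L.
t_c = (1/0.7840) ln[(1.13/0.346)(1 − 2.520×0.7840/(0.346×20.19))] = 1.276 × ln(2.342) = 1.086 d.
D_c = (0.346/1.13) × 20.19 × e^(−0.346×1.086) = 0.3062 × 20.19 × 0.6869 = 4.247 mg/L.
Minimum DO = 9.10 − 4.247 = 4.853 mg/L.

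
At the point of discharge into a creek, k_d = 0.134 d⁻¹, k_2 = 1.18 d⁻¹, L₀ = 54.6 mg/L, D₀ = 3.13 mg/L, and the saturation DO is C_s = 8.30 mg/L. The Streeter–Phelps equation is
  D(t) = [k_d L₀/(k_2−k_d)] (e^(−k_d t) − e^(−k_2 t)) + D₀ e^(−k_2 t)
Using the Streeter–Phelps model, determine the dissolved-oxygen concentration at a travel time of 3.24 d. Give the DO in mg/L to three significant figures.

DO ≈ 3.85 mg/L

k_d L₀/(k_2−k_d) = 0.134×54.6/(1.18−0.134) = 7.316/1.046 = 6.995 mg/L.
e^(−k_d t) = e^(−0.134×3.240) = 0.6478; e^(−k_2 t) = e^(−1.18×3.240) = 0.02186.
D = 6.995 × (0.6478 − 0.02186) + 3.13 × 0.02186 = 4.378 + 0.06841 = 4.447 mg/L.
DO = C_s − D = 8.30 − 4.447 = 3.853 mg/L.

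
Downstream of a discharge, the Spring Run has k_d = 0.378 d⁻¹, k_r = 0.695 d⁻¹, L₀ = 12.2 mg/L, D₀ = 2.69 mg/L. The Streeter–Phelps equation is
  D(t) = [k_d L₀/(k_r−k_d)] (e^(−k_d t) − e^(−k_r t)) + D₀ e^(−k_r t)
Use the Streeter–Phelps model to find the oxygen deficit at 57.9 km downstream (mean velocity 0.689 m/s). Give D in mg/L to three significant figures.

Travel time t = x/v = 57.9 km / (0.689 m/s) = 57900 m / 0.689 m/s = 84030 s = 0.9726 d.
k_d L₀/(k_r−k_d) = 0.378×12.2/(0.695−0.378) = 4.612/0.3170 = 14.55 mg/L.
e^(−k_d t) = e^(−0.378×0.9726) = 0.6924; e^(−k_r t) = e^(−0.695×0.9726) = 0.5087.
D = 14.55 × (0.6924 − 0.5087) + 2.69 × 0.5087 = 2.672 + 1.368 = 4.041 mg/L.

D ≈ 4.04 mg/L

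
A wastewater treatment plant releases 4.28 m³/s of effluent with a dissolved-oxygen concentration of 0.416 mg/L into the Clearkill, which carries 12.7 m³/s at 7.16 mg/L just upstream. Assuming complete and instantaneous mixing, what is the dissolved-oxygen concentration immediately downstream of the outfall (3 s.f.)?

5.46 mg/L

Flow-weighted mixing: C = (Q_r C_r + Q_w C_w)/(Q_r + Q_w)
= (12.7×7.16 + 4.28×0.416)/(12.7 + 4.28) = 92.71/16.98 = 5.460 mg/L.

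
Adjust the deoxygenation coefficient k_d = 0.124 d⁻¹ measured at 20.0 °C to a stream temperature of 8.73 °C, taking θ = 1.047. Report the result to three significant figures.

k_d ≈ 0.0739 d⁻¹

k_d(T₂) = k_d(T₁) · θ^(T₂−T₁) = 0.124 × 1.047^(8.73−20.0)
= 0.124 × 1.047^-11.3 = 0.124 × 0.5959 = 0.07390 d⁻¹.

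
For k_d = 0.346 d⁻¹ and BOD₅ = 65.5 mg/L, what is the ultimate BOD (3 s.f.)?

L₀ ≈ 79.6 mg/L

BOD₅ = L₀(1 − e^(−5k_d)) ⇒ L₀ = BOD₅ / (1 − e^(−5×0.346))
= 65.5 / (1 − 0.1773) = 65.5 / 0.8227 = 79.61 mg/L.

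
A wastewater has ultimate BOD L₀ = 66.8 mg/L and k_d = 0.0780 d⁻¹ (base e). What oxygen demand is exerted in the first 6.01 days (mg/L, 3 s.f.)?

y ≈ 25.0 mg/L

y_t = L₀(1 − e^(−k_d t)) = 66.8 × (1 − e^(−0.0780×6.01))
= 66.8 × (1 − 0.6258) = 66.8 × 0.3742 = 25.00 mg/L.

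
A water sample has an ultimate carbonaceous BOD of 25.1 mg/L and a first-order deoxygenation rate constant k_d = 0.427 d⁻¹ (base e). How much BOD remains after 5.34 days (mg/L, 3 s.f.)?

L ≈ 2.57 mg/L

L_t = L₀ e^(−k_d t) = 25.1 × e^(−0.427×5.34) = 25.1 × 0.1023 = 2.567 mg/L.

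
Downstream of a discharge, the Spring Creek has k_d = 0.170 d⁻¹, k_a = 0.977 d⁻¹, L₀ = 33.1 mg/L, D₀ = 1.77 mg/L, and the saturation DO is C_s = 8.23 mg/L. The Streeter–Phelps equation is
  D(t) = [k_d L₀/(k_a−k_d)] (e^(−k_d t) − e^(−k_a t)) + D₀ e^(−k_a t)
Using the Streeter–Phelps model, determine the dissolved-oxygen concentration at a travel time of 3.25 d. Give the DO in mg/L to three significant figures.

DO ≈ 4.43 mg/L

k_d L₀/(k_a−k_d) = 0.170×33.1/(0.977−0.170) = 5.627/0.8070 = 6.973 mg/L.
e^(−k_d t) = e^(−0.170×3.250) = 0.5755; e^(−k_a t) = e^(−0.977×3.250) = 0.04178.
D = 6.973 × (0.5755 − 0.04178) + 1.77 × 0.04178 = 3.722 + 0.07396 = 3.795 mg/L.
DO = C_s − D = 8.23 − 3.795 = 4.435 mg/L.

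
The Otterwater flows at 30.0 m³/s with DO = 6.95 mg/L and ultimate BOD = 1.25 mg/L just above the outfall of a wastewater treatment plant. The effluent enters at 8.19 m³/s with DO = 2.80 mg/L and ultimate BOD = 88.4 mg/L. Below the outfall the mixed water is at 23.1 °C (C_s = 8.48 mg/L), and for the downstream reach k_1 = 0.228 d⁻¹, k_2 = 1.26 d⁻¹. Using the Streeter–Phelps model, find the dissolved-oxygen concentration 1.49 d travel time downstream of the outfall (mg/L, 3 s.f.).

Mixed DO = (30.0×6.95 + 8.19×2.80)/(30.0+8.19) = 231.4/38.19 = 6.060 mg/L.
Mixed L₀ = (30.0×1.25 + 8.19×88.4)/(38.19) = 761.5/38.19 = 19.94 mg/L.
Initial deficit D₀ = C_s − DO₀ = 8.48 − 6.060 = 2.420 mg/L.
D(1.49) = [0.228×19.94/(1.26−0.228)](e^(−0.228×1.49) − e^(−1.26×1.49)) + 2.420 e^(−1.26×1.49)
= 4.405 × (0.7120 − 0.1530) + 2.420 × 0.1530 = 2.833 mg/L.
DO = 8.48 − 2.833 = 5.647 mg/L.

DO ≈ 5.65 mg/L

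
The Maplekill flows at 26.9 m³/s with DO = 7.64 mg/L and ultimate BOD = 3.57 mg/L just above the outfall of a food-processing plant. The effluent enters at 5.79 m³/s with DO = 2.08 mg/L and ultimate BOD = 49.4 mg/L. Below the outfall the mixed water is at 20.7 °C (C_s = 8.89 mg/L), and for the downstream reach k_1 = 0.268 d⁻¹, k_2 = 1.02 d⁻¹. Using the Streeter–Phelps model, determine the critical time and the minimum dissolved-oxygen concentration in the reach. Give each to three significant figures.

Mixed DO = (26.9×7.64 + 5.79×2.08)/(26.9+5.79) = 217.6/32.69 = 6.655 mg/L.
Mixed L₀ = (26.9×3.57 + 5.79×49.4)/(32.69) = 382.1/32.69 = 11.69 mg/L.
Initial deficit D₀ = C_s − DO₀ = 8.89 − 6.655 = 2.235 mg/L.
t_c = (1/0.7520) ln[(1.02/0.268)(1 − 2.235×0.7520/(0.268×11.69))] = 1.330 × ln(1.764) = 0.7547 d.
D_c = (0.268/1.02) × 11.69 × e^(−0.268×0.7547) = 0.2627 × 11.69 × 0.8169 = 2.508 mg/L.
Minimum DO = 8.89 − 2.508 = 6.382 mg/L.

t_c ≈ 0.755 d; minimum DO ≈ 6.38 mg/L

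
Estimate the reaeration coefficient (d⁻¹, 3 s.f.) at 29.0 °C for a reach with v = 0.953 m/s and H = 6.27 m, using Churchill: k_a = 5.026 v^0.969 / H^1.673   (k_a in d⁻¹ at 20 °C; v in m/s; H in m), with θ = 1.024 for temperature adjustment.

k_a ≈ 0.275 d⁻¹

k_a(20) = 5.026 × 0.953^0.969 / 6.27^1.673 = 5.026 × 0.9544 / 21.57 = 0.2224 d⁻¹.
k_a(29.0) = 0.2224 × 1.024^(29.0−20) = 0.2224 × 1.238 = 0.2753 d⁻¹.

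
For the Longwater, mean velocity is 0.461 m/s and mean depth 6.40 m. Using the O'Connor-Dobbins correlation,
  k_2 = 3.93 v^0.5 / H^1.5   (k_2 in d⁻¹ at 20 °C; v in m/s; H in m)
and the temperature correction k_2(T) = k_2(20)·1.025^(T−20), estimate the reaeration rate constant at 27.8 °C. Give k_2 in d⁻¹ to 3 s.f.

k_2 ≈ 0.200 d⁻¹

k_2(20) = 3.93 × 0.461^0.5 / 6.40^1.5 = 3.93 × 0.6790 / 16.19 = 0.1648 d⁻¹.
k_2(27.8) = 0.1648 × 1.025^(27.8−20) = 0.1648 × 1.212 = 0.1998 d⁻¹.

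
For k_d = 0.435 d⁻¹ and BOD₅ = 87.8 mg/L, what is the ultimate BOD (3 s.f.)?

BOD₅ = L₀(1 − e^(−5k_d)) ⇒ L₀ = BOD₅ / (1 − e^(−5×0.435))
= 87.8 / (1 − 0.1136) = 87.8 / 0.8864 = 99.05 mg/L.

L₀ ≈ 99.1 mg/L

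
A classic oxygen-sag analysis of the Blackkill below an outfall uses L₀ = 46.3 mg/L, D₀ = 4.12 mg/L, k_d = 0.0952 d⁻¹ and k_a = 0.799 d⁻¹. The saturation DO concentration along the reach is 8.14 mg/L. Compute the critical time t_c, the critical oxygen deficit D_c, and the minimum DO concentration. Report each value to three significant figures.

t_c ≈ 1.50 d; D_c ≈ 4.78 mg/L; min DO ≈ 3.36 mg/L

t_c = [1/(k_a−k_d)] ln[(k_a/k_d)(1 − D₀(k_a−k_d)/(k_d L₀))]
= [1/(0.799−0.0952)] ln[(0.799/0.0952)(1 − 4.12×0.7038/(0.0952×46.3))]
= (1/0.7038) ln[8.393 × 0.3421] = 1.421 × ln(2.872) = 1.421 × 1.055 = 1.499 d.
L(t_c) = L₀ e^(−k_d t_c) = 46.3 × 0.8670 = 40.14 mg/L, and at the critical point k_a D_c = k_d L, so D_c = (0.0952/0.799) × 40.14 = 4.783 mg/L.
Minimum DO = C_s − D_c = 8.14 − 4.783 = 3.357 mg/L.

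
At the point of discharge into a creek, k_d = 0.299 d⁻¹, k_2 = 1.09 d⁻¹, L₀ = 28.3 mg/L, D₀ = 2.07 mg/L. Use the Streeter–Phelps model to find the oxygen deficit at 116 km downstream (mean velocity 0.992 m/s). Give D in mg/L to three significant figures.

D ≈ 5.16 mg/L

Travel time t = x/v = 116 km / (0.992 m/s) = 116000 m / 0.992 m/s = 116900 s = 1.353 d.
k_d L₀/(k_2−k_d) = 0.299×28.3/(1.09−0.299) = 8.462/0.7910 = 10.70 mg/L.
e^(−k_d t) = e^(−0.299×1.353) = 0.6672; e^(−k_2 t) = e^(−1.09×1.353) = 0.2287.
D = 10.70 × (0.6672 − 0.2287) + 2.07 × 0.2287 = 4.691 + 0.4735 = 5.164 mg/L.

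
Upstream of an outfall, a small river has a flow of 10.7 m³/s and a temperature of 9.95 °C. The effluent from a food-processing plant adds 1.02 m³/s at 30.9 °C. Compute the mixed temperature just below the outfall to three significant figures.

11.8 °C

Flow-weighted mixing: C = (Q_r C_r + Q_w C_w)/(Q_r + Q_w)
= (10.7×9.95 + 1.02×30.9)/(10.7 + 1.02) = 138.0/11.72 = 11.77 °C.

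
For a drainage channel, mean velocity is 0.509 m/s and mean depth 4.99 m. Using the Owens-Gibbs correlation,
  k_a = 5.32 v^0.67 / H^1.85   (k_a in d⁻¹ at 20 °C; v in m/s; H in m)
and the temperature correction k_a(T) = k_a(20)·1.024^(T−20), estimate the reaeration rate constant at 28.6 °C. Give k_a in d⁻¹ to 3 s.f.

k_a(20) = 5.32 × 0.509^0.67 / 4.99^1.85 = 5.32 × 0.6361 / 19.57 = 0.1730 d⁻¹.
k_a(28.6) = 0.1730 × 1.024^(28.6−20) = 0.1730 × 1.226 = 0.2121 d⁻¹.

k_a ≈ 0.212 d⁻¹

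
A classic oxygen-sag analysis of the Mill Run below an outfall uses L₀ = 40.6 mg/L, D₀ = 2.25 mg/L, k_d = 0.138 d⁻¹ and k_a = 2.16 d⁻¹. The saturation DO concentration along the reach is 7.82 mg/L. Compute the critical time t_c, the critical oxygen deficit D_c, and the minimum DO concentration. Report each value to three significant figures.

At the critical point dD/dt = 0, so k_d L₀ e^(−k_d t) = k_a D. Substituting D(t) from the Streeter–Phelps equation and solving for t gives
t_c = ln[(k_a/k_d)(1 − D₀(k_a−k_d)/(k_d L₀))] / (k_a−k_d).
Here k_a−k_d = 2.022 d⁻¹ and 1 − D₀(k_a−k_d)/(k_d L₀) = 1 − 2.25×2.022/(0.138×40.6) = 0.1880, so
t_c = ln(15.65 × 0.1880) / 2.022 = 1.079 / 2.022 = 0.5338 d.
D_c = (k_d/k_a) L₀ e^(−k_d t_c) = (0.138/2.16) × 40.6 × e^(−0.138×0.5338) = 0.06389 × 40.6 × 0.9290 = 2.410 mg/L.
Minimum DO = C_s − D_c = 7.82 − 2.410 = 5.410 mg/L.

t_c ≈ 0.534 d; D_c ≈ 2.41 mg/L; min DO ≈ 5.41 mg/L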